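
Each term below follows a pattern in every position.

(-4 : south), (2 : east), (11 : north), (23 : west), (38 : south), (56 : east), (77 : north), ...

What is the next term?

(101 : west)

First coordinate: differences are 6, 9, 12, … (increasing by 3 each time), so -4, 2, 11, 23, 38, 56, 77 → 101.
Direction: repeats south → east → north → west, so south, east, north, west, south, east, north → west.
Putting it together: (101 : west).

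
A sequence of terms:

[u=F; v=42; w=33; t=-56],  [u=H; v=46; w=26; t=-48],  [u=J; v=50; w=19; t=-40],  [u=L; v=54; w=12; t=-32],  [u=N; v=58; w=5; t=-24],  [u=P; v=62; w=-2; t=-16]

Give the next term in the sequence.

[u=R; v=66; w=-9; t=-8]

U: F, H, J, L, N, P → R (letters move forward 2 places in the alphabet).
V — +4 each step: 42, 46, 50, 54, 58, 62 → 66.
W: −7 each step, so 33, 26, 19, 12, 5, -2 → -9.
T — +8 each step: -56, -48, -40, -32, -24, -16 → -8.
So the next term is [u=R; v=66; w=-9; t=-8].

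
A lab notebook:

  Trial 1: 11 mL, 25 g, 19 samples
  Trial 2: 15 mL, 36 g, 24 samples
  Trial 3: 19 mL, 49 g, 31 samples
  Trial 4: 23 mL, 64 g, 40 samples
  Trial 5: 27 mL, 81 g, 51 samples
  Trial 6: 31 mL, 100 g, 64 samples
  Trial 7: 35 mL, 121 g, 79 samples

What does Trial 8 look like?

39 mL, 144 g, 96 samples

ML — +4 each step: 11, 15, 19, 23, 27, 31, 35 → 39.
G: 25, 36, 49, 64, 81, 100, 121 → 144 (perfect squares: 5², 6², 7², …).
For the samples, differences are 5, 7, 9, … (increasing by 2 each time): 19, 24, 31, 40, 51, 64, 79 → 96.
So the next line is 39 mL, 144 g, 96 samples.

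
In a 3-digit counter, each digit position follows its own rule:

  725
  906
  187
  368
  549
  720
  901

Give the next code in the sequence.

182

First digit: +2 each step, mod 10, so 7, 9, 1, 3, 5, 7, 9 → 1.
Second digit — −2 each step, mod 10: 2, 0, 8, 6, 4, 2, 0 → 8.
For the third digit, +1 each step, mod 10: 5, 6, 7, 8, 9, 0, 1 → 2.
Putting it together: 182.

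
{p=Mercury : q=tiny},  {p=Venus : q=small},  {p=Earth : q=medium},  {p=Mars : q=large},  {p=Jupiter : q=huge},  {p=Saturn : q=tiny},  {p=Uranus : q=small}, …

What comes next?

{p=Neptune : q=medium}

P goes Mercury, Venus, Earth, Mars, Jupiter, Saturn, Uranus → Neptune (runs through the planets Mercury→Neptune).
Q: tiny, small, medium, large, huge, tiny, small → medium (repeats tiny → small → medium → large → huge).
So the next element is {p=Neptune : q=medium}.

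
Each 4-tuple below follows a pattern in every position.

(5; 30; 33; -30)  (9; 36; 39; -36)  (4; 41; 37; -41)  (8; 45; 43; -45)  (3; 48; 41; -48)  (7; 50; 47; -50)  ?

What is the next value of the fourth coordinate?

For the first coordinate, alternating steps +4, −5, +4, −5, …: 5, 9, 4, 8, 3, 7 → 2.
Second coordinate — differences are 6, 5, 4, … (decreasing by 1 each time): 30, 36, 41, 45, 48, 50 → 51.
Third coordinate: alternating steps +6, −2, +6, −2, …; 33, 39, 37, 43, 41, 47 → 45.
Fourth coordinate: always the negative of the second coordinate; -30, -36, -41, -45, -48, -50 → -51.

-51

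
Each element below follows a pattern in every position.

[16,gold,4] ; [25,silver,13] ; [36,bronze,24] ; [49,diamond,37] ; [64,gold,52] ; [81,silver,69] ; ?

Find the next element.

[100,bronze,88]

First part — perfect squares: 4², 5², 6², …: 16, 25, 36, 49, 64, 81 → 100.
For the rank, repeats gold → silver → bronze → diamond: gold, silver, bronze, diamond, gold, silver → bronze.
Third part goes 4, 13, 24, 37, 52, 69 → 88 (always 12 less than the first part).
Combining the parts gives [100,bronze,88].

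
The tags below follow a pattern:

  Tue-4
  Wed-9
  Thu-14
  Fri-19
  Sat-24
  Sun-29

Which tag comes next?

Day goes Tue, Wed, Thu, Fri, Sat, Sun → Mon (runs through the weekdays Mon→Sun).
Second component — +5 each step: 4, 9, 14, 19, 24, 29 → 34.
So the next tag is Mon-34.

Mon-34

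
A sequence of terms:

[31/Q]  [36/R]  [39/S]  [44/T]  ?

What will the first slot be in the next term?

47

First slot goes 31, 36, 39, 44 → 47 (alternating steps +5, +3, +5, +3, …).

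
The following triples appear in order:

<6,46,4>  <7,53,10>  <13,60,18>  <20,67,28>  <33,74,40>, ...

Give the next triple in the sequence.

<53,81,54>

First entry — each term is the sum of the two before it: 6, 7, 13, 20, 33 → 53.
Second entry goes 46, 53, 60, 67, 74 → 81 (+7 each step).
Third entry: differences are 6, 8, 10, … (increasing by 2 each time), so 4, 10, 18, 28, 40 → 54.
Combining the parts gives <53,81,54>.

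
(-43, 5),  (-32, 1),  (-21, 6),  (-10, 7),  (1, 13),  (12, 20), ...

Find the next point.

(23, 33)

First value: +11 each step; -43, -32, -21, -10, 1, 12 → 23.
Second value: 5, 1, 6, 7, 13, 20 → 33 (each term is the sum of the two before it).
Putting it together: (23, 33).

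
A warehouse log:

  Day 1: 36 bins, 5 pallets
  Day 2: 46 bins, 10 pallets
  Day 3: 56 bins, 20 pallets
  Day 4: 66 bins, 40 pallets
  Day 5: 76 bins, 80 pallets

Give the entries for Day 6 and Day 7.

86 bins, 160 pallets; 96 bins, 320 pallets

Bins goes 36, 46, 56, 66, 76 → 86 → 96 (+10 each step).
Pallets goes 5, 10, 20, 40, 80 → 160 → 320 (×2 each step).
So the next two lines are 86 bins, 160 pallets and 96 bins, 320 pallets.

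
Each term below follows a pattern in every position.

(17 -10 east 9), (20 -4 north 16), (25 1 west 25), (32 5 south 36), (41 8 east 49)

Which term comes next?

(52 10 north 64)

First component: 17, 20, 25, 32, 41 → 52 (differences are 3, 5, 7, … (increasing by 2 each time)).
Second component: -10, -4, 1, 5, 8 → 10 (differences are 6, 5, 4, … (decreasing by 1 each time)).
Direction goes east, north, west, south, east → north (repeats east → north → west → south).
Fourth component: perfect squares: 3², 4², 5², …, so 9, 16, 25, 36, 49 → 64.
Putting it together: (52 10 north 64).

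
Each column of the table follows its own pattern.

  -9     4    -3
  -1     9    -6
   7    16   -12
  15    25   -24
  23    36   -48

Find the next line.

31  49  -96

First component: -9, -1, 7, 15, 23 → 31 (+8 each step).
For the second component, perfect squares: 2², 3², 4², …: 4, 9, 16, 25, 36 → 49.
Third component: -3, -6, -12, -24, -48 → -96 (×2 each step).
Putting it together: 31  49  -96.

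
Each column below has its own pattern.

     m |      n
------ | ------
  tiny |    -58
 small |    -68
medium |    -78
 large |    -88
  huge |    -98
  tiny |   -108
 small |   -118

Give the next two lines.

medium  -128; large  -138

Column m: tiny, small, medium, large, huge, tiny, small → medium → large (repeats tiny → small → medium → large → huge).
Column n: -58, -68, -78, -88, -98, -108, -118 → -128 → -138 (−10 each step).
So the next two lines are medium  -128 and large  -138.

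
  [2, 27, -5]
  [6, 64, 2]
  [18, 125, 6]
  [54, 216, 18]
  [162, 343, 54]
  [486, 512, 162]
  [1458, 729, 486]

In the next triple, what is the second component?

1000

For the second component, perfect cubes: 3³, 4³, 5³, …: 27, 64, 125, 216, 343, 512, 729 → 1000.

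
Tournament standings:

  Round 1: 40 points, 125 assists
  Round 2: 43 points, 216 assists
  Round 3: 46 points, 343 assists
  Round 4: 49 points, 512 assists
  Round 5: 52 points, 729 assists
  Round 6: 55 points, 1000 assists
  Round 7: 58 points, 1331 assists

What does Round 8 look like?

61 points, 1728 assists

Points: +3 each step, so 40, 43, 46, 49, 52, 55, 58 → 61.
Assists: perfect cubes: 5³, 6³, 7³, …, so 125, 216, 343, 512, 729, 1000, 1331 → 1728.
So the next row is 61 points, 1728 assists.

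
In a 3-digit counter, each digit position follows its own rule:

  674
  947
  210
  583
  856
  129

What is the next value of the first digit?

First digit: 6, 9, 2, 5, 8, 1 → 4 (+3 each step, mod 10).

4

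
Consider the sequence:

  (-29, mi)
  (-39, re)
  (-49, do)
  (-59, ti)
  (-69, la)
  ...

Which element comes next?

First component: −10 each step, so -29, -39, -49, -59, -69 → -79.
For the note, runs backward through the solfège scale do→ti: mi, re, do, ti, la → sol.
Putting it together: (-79, sol).

(-79, sol)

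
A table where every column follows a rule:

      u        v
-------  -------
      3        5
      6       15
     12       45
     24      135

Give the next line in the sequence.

48  405

Column u: 3, 6, 12, 24 → 48 (×2 each step).
Column v: ×3 each step, so 5, 15, 45, 135 → 405.
So the next line is 48  405.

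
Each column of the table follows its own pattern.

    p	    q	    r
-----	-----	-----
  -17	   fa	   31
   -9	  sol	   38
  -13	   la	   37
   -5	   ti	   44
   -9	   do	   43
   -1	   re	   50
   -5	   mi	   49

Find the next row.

Column p — alternating steps +8, −4, +8, −4, …: -17, -9, -13, -5, -9, -1, -5 → 3.
Column q: fa, sol, la, ti, do, re, mi → fa (runs through the solfège scale do→ti).
Column r: alternating steps +7, −1, +7, −1, …, so 31, 38, 37, 44, 43, 50, 49 → 56.
So the next row is 3  fa  56.

3  fa  56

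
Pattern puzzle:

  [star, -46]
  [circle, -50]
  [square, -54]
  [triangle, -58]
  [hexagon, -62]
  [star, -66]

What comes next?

[circle, -70]

Shape: star, circle, square, triangle, hexagon, star → circle (repeats star → circle → square → triangle → hexagon).
Second value: −4 each step, so -46, -50, -54, -58, -62, -66 → -70.
Combining the parts gives [circle, -70].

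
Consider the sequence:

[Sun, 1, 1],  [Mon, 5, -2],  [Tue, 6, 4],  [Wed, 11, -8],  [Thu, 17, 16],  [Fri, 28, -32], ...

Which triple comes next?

Day — runs through the weekdays Mon→Sun: Sun, Mon, Tue, Wed, Thu, Fri → Sat.
Second slot — each term is the sum of the two before it: 1, 5, 6, 11, 17, 28 → 45.
Third slot — ×(-2) each step: 1, -2, 4, -8, 16, -32 → 64.
Combining the parts gives [Sat, 45, 64].

[Sat, 45, 64]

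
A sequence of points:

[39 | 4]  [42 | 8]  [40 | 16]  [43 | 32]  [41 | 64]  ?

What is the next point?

First part — alternating steps +3, −2, +3, −2, …: 39, 42, 40, 43, 41 → 44.
Second part: 4, 8, 16, 32, 64 → 128 (×2 each step).
So the next point is [44 | 128].

[44 | 128]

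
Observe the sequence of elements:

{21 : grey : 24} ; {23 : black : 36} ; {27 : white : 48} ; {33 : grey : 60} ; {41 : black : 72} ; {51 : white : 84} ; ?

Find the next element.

{63 : grey : 96}

First value: differences are 2, 4, 6, … (increasing by 2 each time), so 21, 23, 27, 33, 41, 51 → 63.
For the shade, repeats grey → black → white: grey, black, white, grey, black, white → grey.
Third value: 24, 36, 48, 60, 72, 84 → 96 (+12 each step).
Putting it together: {63 : grey : 96}.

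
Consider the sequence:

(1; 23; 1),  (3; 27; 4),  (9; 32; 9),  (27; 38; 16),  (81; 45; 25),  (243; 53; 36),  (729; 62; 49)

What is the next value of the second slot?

Second slot: differences are 4, 5, 6, … (increasing by 1 each time); 23, 27, 32, 38, 45, 53, 62 → 72.

72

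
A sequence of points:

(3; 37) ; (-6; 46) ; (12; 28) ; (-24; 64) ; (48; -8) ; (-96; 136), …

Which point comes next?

(192; -152)

First entry — ×(-2) each step: 3, -6, 12, -24, 48, -96 → 192.
Second entry — together with the first entry always sums to 40: 37, 46, 28, 64, -8, 136 → -152.
So the next point is (192; -152).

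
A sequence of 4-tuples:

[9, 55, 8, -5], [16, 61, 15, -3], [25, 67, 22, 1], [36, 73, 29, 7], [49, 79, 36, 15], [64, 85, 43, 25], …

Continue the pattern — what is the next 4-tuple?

[81, 91, 50, 37]

For the first part, perfect squares: 3², 4², 5², …: 9, 16, 25, 36, 49, 64 → 81.
For the second part, +6 each step: 55, 61, 67, 73, 79, 85 → 91.
Third part: +7 each step; 8, 15, 22, 29, 36, 43 → 50.
Fourth part: differences are 2, 4, 6, … (increasing by 2 each time), so -5, -3, 1, 7, 15, 25 → 37.
So the next 4-tuple is [81, 91, 50, 37].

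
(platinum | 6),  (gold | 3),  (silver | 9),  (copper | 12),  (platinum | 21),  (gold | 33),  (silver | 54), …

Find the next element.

(copper | 87)

Metal: repeats platinum → gold → silver → copper; platinum, gold, silver, copper, platinum, gold, silver → copper.
Second coordinate goes 6, 3, 9, 12, 21, 33, 54 → 87 (each term is the sum of the two before it).
Combining the parts gives (copper | 87).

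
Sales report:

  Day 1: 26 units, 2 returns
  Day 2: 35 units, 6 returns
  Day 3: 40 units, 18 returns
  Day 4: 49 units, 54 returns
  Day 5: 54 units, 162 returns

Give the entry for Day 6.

For the units, alternating steps +9, +5, +9, +5, …: 26, 35, 40, 49, 54 → 63.
Returns: ×3 each step; 2, 6, 18, 54, 162 → 486.
So the next line is 63 units, 486 returns.

63 units, 486 returns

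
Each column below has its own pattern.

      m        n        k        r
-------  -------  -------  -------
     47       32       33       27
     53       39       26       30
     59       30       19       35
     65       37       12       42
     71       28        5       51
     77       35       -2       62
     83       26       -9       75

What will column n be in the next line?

For the column m, +6 each step: 47, 53, 59, 65, 71, 77, 83 → 89.
Column n goes 32, 39, 30, 37, 28, 35, 26 → 33 (alternating steps +7, −9, +7, −9, …).
Column k: 33, 26, 19, 12, 5, -2, -9 → -16 (−7 each step).
Column r goes 27, 30, 35, 42, 51, 62, 75 → 90 (differences are 3, 5, 7, … (increasing by 2 each time)).

33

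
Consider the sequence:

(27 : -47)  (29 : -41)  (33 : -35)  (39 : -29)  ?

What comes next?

(47 : -23)

First part: differences are 2, 4, 6, … (increasing by 2 each time), so 27, 29, 33, 39 → 47.
Second part: +6 each step; -47, -41, -35, -29 → -23.
Combining the parts gives (47 : -23).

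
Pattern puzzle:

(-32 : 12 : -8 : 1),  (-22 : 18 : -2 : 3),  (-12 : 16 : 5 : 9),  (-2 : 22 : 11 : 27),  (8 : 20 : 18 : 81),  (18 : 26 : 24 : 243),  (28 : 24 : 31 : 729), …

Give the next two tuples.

First part: -32, -22, -12, -2, 8, 18, 28 → 38 → 48 (+10 each step).
Second part — alternating steps +6, −2, +6, −2, …: 12, 18, 16, 22, 20, 26, 24 → 30 → 28.
Third part: alternating steps +6, +7, +6, +7, …; -8, -2, 5, 11, 18, 24, 31 → 37 → 44.
For the fourth part, ×3 each step: 1, 3, 9, 27, 81, 243, 729 → 2187 → 6561.
Putting the parts together: (38 : 30 : 37 : 2187) and then (48 : 28 : 44 : 6561).

(38 : 30 : 37 : 2187), (48 : 28 : 44 : 6561)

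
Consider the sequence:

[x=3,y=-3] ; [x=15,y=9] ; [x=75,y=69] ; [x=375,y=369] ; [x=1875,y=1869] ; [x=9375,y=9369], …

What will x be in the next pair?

46875

X — ×5 each step: 3, 15, 75, 375, 1875, 9375 → 46875.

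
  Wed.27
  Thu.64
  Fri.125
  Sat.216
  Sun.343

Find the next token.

Mon.512

Day goes Wed, Thu, Fri, Sat, Sun → Mon (runs through the weekdays Mon→Sun).
Second component goes 27, 64, 125, 216, 343 → 512 (perfect cubes: 3³, 4³, 5³, …).
Combining the parts gives Mon.512.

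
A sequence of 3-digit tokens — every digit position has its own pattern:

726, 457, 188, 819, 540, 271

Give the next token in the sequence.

902

First digit: −3 each step, mod 10; 7, 4, 1, 8, 5, 2 → 9.
Second digit: 2, 5, 8, 1, 4, 7 → 0 (+3 each step, mod 10).
Third digit goes 6, 7, 8, 9, 0, 1 → 2 (+1 each step, mod 10).
Combining the parts gives 902.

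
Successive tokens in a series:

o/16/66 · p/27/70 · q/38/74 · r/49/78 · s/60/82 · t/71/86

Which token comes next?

Letter: letters move forward 1 place in the alphabet, so o, p, q, r, s, t → u.
Second component — +11 each step: 16, 27, 38, 49, 60, 71 → 82.
For the third component, +4 each step: 66, 70, 74, 78, 82, 86 → 90.
Combining the parts gives u/82/90.

u/82/90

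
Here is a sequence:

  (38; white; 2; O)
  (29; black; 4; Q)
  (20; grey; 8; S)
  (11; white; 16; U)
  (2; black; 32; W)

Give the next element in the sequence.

First component: 38, 29, 20, 11, 2 → -7 (−9 each step).
Shade goes white, black, grey, white, black → grey (repeats white → black → grey).
Third component: 2, 4, 8, 16, 32 → 64 (×2 each step).
For the letter, letters move forward 2 places in the alphabet: O, Q, S, U, W → Y.
Putting it together: (-7; grey; 64; Y).

(-7; grey; 64; Y)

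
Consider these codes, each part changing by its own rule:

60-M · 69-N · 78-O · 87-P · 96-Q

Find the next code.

For the first component, +9 each step: 60, 69, 78, 87, 96 → 105.
Letter: letters move forward 1 place in the alphabet, so M, N, O, P, Q → R.
So the next code is 105-R.

105-R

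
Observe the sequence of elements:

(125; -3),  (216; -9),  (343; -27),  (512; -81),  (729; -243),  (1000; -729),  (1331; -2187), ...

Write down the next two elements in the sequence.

(1728; -6561), (2197; -19683)

First value: perfect cubes: 5³, 6³, 7³, …, so 125, 216, 343, 512, 729, 1000, 1331 → 1728 → 2197.
For the second value, ×3 each step: -3, -9, -27, -81, -243, -729, -2187 → -6561 → -19683.
So the next two elements are (1728; -6561) and (2197; -19683).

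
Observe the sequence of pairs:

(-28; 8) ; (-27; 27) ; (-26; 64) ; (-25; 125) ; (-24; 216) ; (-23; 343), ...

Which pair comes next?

(-22; 512)

First slot — +1 each step: -28, -27, -26, -25, -24, -23 → -22.
Second slot goes 8, 27, 64, 125, 216, 343 → 512 (perfect cubes: 2³, 3³, 4³, …).
So the next pair is (-22; 512).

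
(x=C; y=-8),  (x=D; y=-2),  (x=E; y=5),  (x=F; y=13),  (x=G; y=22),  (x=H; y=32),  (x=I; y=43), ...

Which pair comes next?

X: C, D, E, F, G, H, I → J (letters move forward 1 place in the alphabet).
For the y, differences are 6, 7, 8, … (increasing by 1 each time): -8, -2, 5, 13, 22, 32, 43 → 55.
Combining the parts gives (x=J; y=55).

(x=J; y=55)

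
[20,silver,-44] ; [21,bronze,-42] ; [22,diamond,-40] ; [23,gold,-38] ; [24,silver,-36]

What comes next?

First slot: +1 each step, so 20, 21, 22, 23, 24 → 25.
Rank: repeats silver → bronze → diamond → gold, so silver, bronze, diamond, gold, silver → bronze.
Third slot — +2 each step: -44, -42, -40, -38, -36 → -34.
Combining the parts gives [25,bronze,-34].

[25,bronze,-34]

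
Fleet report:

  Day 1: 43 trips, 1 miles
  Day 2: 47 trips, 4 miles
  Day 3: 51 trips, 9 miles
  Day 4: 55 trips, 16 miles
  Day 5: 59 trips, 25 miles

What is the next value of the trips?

Trips goes 43, 47, 51, 55, 59 → 63 (+4 each step).

63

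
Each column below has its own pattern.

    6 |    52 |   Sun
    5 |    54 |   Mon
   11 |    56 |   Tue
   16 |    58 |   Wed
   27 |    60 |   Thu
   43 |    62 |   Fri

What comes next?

First component goes 6, 5, 11, 16, 27, 43 → 70 (each term is the sum of the two before it).
Second component: +2 each step, so 52, 54, 56, 58, 60, 62 → 64.
Day — runs through the weekdays Mon→Sun: Sun, Mon, Tue, Wed, Thu, Fri → Sat.
Combining the parts gives 70  64  Sat.

70  64  Sat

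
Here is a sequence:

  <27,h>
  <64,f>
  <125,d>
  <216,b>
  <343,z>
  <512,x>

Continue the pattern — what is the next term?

First component: 27, 64, 125, 216, 343, 512 → 729 (perfect cubes: 3³, 4³, 5³, …).
Letter: letters move back 2 places in the alphabet, wrapping A→Z; h, f, d, b, z, x → v.
Putting it together: <729,v>.

<729,v>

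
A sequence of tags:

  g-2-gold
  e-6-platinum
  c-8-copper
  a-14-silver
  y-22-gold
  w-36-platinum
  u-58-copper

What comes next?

s-94-silver

Letter — letters move back 2 places in the alphabet, wrapping A→Z: g, e, c, a, y, w, u → s.
For the second component, each term is the sum of the two before it: 2, 6, 8, 14, 22, 36, 58 → 94.
Metal — repeats gold → platinum → copper → silver: gold, platinum, copper, silver, gold, platinum, copper → silver.
Combining the parts gives s-94-silver.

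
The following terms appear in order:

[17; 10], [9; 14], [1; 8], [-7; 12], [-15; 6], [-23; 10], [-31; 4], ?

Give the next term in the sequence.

[-39; 8]

For the first value, −8 each step: 17, 9, 1, -7, -15, -23, -31 → -39.
Second value goes 10, 14, 8, 12, 6, 10, 4 → 8 (alternating steps +4, −6, +4, −6, …).
Combining the parts gives [-39; 8].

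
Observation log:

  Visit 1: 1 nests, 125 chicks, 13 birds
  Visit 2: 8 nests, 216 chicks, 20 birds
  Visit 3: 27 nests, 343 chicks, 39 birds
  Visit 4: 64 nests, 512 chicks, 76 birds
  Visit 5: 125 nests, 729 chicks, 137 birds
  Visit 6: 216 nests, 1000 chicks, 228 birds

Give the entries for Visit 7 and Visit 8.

343 nests, 1331 chicks, 355 birds; 512 nests, 1728 chicks, 524 birds

Nests — perfect cubes: 1³, 2³, 3³, …: 1, 8, 27, 64, 125, 216 → 343 → 512.
Chicks: perfect cubes: 5³, 6³, 7³, …, so 125, 216, 343, 512, 729, 1000 → 1331 → 1728.
For the birds, always 12 more than the nests: 13, 20, 39, 76, 137, 228 → 355 → 524.
So the next two rows are 343 nests, 1331 chicks, 355 birds and 512 nests, 1728 chicks, 524 birds.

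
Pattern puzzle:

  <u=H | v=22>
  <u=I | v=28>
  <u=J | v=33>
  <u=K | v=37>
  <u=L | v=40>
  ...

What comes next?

U: letters move forward 1 place in the alphabet, so H, I, J, K, L → M.
V goes 22, 28, 33, 37, 40 → 42 (differences are 6, 5, 4, … (decreasing by 1 each time)).
So the next pair is <u=M | v=42>.

<u=M | v=42>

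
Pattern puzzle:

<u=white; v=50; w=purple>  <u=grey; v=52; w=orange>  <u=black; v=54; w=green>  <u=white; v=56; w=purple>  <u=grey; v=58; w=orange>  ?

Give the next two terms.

<u=black; v=60; w=green>, <u=white; v=62; w=purple>

U: repeats white → grey → black; white, grey, black, white, grey → black → white.
V — +2 each step: 50, 52, 54, 56, 58 → 60 → 62.
For the w, repeats purple → orange → green: purple, orange, green, purple, orange → green → purple.
Putting the parts together: <u=black; v=60; w=green> and then <u=white; v=62; w=purple>.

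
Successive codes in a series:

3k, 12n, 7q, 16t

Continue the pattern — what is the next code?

First component goes 3, 12, 7, 16 → 11 (alternating steps +9, −5, +9, −5, …).
Letter goes k, n, q, t → w (letters move forward 3 places in the alphabet).
So the next code is 11w.

11w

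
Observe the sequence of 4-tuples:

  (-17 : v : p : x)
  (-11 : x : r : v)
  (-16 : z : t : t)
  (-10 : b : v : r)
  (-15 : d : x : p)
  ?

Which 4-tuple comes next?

First component: -17, -11, -16, -10, -15 → -9 (alternating steps +6, −5, +6, −5, …).
First letter — letters move forward 2 places in the alphabet, wrapping Z→A: v, x, z, b, d → f.
Second letter: letters move forward 2 places in the alphabet, so p, r, t, v, x → z.
For the third letter, letters move back 2 places in the alphabet: x, v, t, r, p → n.
So the next 4-tuple is (-9 : f : z : n).

(-9 : f : z : n)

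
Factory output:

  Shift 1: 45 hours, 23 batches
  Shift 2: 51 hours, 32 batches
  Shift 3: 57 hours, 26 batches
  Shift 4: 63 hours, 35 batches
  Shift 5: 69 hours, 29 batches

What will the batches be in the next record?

Hours — +6 each step: 45, 51, 57, 63, 69 → 75.
Batches goes 23, 32, 26, 35, 29 → 38 (alternating steps +9, −6, +9, −6, …).

38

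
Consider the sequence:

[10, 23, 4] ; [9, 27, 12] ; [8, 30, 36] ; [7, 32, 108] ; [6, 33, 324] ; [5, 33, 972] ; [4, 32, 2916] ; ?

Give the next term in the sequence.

First value — −1 each step: 10, 9, 8, 7, 6, 5, 4 → 3.
Second value goes 23, 27, 30, 32, 33, 33, 32 → 30 (differences are 4, 3, 2, … (decreasing by 1 each time)).
Third value: ×3 each step, so 4, 12, 36, 108, 324, 972, 2916 → 8748.
Combining the parts gives [3, 30, 8748].

[3, 30, 8748]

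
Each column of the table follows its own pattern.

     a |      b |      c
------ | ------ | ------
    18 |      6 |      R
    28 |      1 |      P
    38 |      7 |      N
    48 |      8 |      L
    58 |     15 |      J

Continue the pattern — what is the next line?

68  23  H

Column a — +10 each step: 18, 28, 38, 48, 58 → 68.
For the column b, each term is the sum of the two before it: 6, 1, 7, 8, 15 → 23.
Column c — letters move back 2 places in the alphabet: R, P, N, L, J → H.
Putting it together: 68  23  H.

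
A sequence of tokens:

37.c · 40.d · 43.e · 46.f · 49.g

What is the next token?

52.h

First component: +3 each step; 37, 40, 43, 46, 49 → 52.
Letter: c, d, e, f, g → h (letters move forward 1 place in the alphabet).
So the next token is 52.h.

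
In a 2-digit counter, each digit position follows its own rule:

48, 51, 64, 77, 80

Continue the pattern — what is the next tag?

First digit — +1 each step, mod 10: 4, 5, 6, 7, 8 → 9.
Second digit: 8, 1, 4, 7, 0 → 3 (+3 each step, mod 10).
So the next tag is 93.

93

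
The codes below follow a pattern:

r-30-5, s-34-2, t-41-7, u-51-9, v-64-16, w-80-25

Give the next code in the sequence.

Letter: letters move forward 1 place in the alphabet, so r, s, t, u, v, w → x.
Second component: differences are 4, 7, 10, … (increasing by 3 each time), so 30, 34, 41, 51, 64, 80 → 99.
For the third component, each term is the sum of the two before it: 5, 2, 7, 9, 16, 25 → 41.
Combining the parts gives x-99-41.

x-99-41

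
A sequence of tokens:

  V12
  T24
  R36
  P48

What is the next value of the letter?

N

Letter goes V, T, R, P → N (letters move back 2 places in the alphabet).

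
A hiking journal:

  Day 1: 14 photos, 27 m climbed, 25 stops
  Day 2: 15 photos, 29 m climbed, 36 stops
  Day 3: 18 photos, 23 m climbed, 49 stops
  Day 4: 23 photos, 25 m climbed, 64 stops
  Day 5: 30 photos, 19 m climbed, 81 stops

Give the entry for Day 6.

39 photos, 21 m climbed, 100 stops

For the photos, differences are 1, 3, 5, … (increasing by 2 each time): 14, 15, 18, 23, 30 → 39.
For the m climbed, alternating steps +2, −6, +2, −6, …: 27, 29, 23, 25, 19 → 21.
For the stops, perfect squares: 5², 6², 7², …: 25, 36, 49, 64, 81 → 100.
Putting it together: 39 photos, 21 m climbed, 100 stops.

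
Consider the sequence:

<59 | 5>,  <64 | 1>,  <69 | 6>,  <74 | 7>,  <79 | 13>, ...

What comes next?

First value: 59, 64, 69, 74, 79 → 84 (+5 each step).
Second value goes 5, 1, 6, 7, 13 → 20 (each term is the sum of the two before it).
So the next term is <84 | 20>.

<84 | 20>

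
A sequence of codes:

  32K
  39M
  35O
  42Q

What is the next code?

38S

For the first component, alternating steps +7, −4, +7, −4, …: 32, 39, 35, 42 → 38.
Letter: letters move forward 2 places in the alphabet, so K, M, O, Q → S.
So the next code is 38S.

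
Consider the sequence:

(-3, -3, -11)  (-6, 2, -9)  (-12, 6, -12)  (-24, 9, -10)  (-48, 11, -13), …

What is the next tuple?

First value: ×2 each step, so -3, -6, -12, -24, -48 → -96.
Second value — differences are 5, 4, 3, … (decreasing by 1 each time): -3, 2, 6, 9, 11 → 12.
Third value goes -11, -9, -12, -10, -13 → -11 (alternating steps +2, −3, +2, −3, …).
Combining the parts gives (-96, 12, -11).

(-96, 12, -11)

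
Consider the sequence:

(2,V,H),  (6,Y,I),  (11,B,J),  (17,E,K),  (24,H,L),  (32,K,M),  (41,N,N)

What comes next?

First slot: 2, 6, 11, 17, 24, 32, 41 → 51 (differences are 4, 5, 6, … (increasing by 1 each time)).
First letter: letters move forward 3 places in the alphabet, wrapping Z→A; V, Y, B, E, H, K, N → Q.
For the second letter, letters move forward 1 place in the alphabet: H, I, J, K, L, M, N → O.
So the next term is (51,Q,O).

(51,Q,O)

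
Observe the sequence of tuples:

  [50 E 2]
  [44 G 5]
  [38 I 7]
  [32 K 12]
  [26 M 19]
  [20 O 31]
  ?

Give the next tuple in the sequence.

[14 Q 50]

For the first component, −6 each step: 50, 44, 38, 32, 26, 20 → 14.
Letter — letters move forward 2 places in the alphabet: E, G, I, K, M, O → Q.
Third component: each term is the sum of the two before it; 2, 5, 7, 12, 19, 31 → 50.
So the next tuple is [14 Q 50].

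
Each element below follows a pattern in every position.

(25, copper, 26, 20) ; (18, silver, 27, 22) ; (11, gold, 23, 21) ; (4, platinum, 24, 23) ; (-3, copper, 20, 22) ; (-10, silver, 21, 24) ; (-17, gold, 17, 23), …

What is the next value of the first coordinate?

-24

First coordinate: −7 each step; 25, 18, 11, 4, -3, -10, -17 → -24.
Metal goes copper, silver, gold, platinum, copper, silver, gold → platinum (repeats copper → silver → gold → platinum).
For the third coordinate, alternating steps +1, −4, +1, −4, …: 26, 27, 23, 24, 20, 21, 17 → 18.
Fourth coordinate goes 20, 22, 21, 23, 22, 24, 23 → 25 (alternating steps +2, −1, +2, −1, …).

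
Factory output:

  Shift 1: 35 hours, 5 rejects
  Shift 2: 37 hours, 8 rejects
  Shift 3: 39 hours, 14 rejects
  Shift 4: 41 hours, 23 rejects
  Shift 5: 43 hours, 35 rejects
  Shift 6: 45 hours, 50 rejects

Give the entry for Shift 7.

47 hours, 68 rejects

Hours goes 35, 37, 39, 41, 43, 45 → 47 (+2 each step).
Rejects: 5, 8, 14, 23, 35, 50 → 68 (differences are 3, 6, 9, … (increasing by 3 each time)).
Putting it together: 47 hours, 68 rejects.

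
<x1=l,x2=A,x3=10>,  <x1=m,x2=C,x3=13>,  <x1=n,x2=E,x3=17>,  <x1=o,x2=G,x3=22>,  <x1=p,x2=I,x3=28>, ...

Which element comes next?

<x1=q,x2=K,x3=35>

X1: letters move forward 1 place in the alphabet, so l, m, n, o, p → q.
X2: letters move forward 2 places in the alphabet; A, C, E, G, I → K.
For the x3, differences are 3, 4, 5, … (increasing by 1 each time): 10, 13, 17, 22, 28 → 35.
Putting it together: <x1=q,x2=K,x3=35>.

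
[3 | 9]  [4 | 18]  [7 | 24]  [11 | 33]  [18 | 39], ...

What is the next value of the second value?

48

First value: each term is the sum of the two before it; 3, 4, 7, 11, 18 → 29.
Second value — alternating steps +9, +6, +9, +6, …: 9, 18, 24, 33, 39 → 48.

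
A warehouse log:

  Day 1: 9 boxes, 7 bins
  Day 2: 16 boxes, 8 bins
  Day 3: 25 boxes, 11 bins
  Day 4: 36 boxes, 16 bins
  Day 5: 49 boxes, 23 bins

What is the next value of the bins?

32

Bins — differences are 1, 3, 5, … (increasing by 2 each time): 7, 8, 11, 16, 23 → 32.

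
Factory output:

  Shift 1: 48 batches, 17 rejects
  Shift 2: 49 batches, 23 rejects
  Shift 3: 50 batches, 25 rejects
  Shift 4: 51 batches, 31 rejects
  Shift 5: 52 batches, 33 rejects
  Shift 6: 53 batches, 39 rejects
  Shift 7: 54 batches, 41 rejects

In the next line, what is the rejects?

Rejects: alternating steps +6, +2, +6, +2, …; 17, 23, 25, 31, 33, 39, 41 → 47.

47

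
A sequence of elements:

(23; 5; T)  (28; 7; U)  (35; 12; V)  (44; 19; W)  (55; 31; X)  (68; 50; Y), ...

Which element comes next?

(83; 81; Z)

First value goes 23, 28, 35, 44, 55, 68 → 83 (differences are 5, 7, 9, … (increasing by 2 each time)).
Second value: 5, 7, 12, 19, 31, 50 → 81 (each term is the sum of the two before it).
Letter: letters move forward 1 place in the alphabet; T, U, V, W, X, Y → Z.
So the next element is (83; 81; Z).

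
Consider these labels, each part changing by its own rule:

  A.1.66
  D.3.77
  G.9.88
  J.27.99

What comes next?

Letter: letters move forward 3 places in the alphabet; A, D, G, J → M.
For the second component, ×3 each step: 1, 3, 9, 27 → 81.
Third component — +11 each step: 66, 77, 88, 99 → 110.
Putting it together: M.81.110.

M.81.110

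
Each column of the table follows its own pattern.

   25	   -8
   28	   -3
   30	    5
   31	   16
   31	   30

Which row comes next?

First component goes 25, 28, 30, 31, 31 → 30 (differences are 3, 2, 1, … (decreasing by 1 each time)).
Second component: differences are 5, 8, 11, … (increasing by 3 each time), so -8, -3, 5, 16, 30 → 47.
Combining the parts gives 30  47.

30  47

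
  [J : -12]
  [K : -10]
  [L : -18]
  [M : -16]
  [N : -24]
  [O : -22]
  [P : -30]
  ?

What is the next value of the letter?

Letter goes J, K, L, M, N, O, P → Q (letters move forward 1 place in the alphabet).

Q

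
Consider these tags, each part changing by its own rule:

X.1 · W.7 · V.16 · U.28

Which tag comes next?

Letter: X, W, V, U → T (letters move back 1 place in the alphabet).
Second component goes 1, 7, 16, 28 → 43 (differences are 6, 9, 12, … (increasing by 3 each time)).
Combining the parts gives T.43.

T.43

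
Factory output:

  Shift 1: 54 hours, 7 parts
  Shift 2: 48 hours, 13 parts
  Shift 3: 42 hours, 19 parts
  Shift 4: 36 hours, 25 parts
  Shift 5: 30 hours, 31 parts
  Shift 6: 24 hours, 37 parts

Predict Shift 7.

18 hours, 43 parts

Hours — −6 each step: 54, 48, 42, 36, 30, 24 → 18.
For the parts, together with the hours always sums to 61: 7, 13, 19, 25, 31, 37 → 43.
Combining the parts gives 18 hours, 43 parts.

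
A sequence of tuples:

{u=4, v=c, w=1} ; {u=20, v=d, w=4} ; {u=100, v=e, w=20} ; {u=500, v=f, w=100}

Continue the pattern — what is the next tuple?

U: 4, 20, 100, 500 → 2500 (×5 each step).
V: letters move forward 1 place in the alphabet; c, d, e, f → g.
For the w, always the previous value of the u: 1, 4, 20, 100 → 500.
So the next tuple is {u=2500, v=g, w=500}.

{u=2500, v=g, w=500}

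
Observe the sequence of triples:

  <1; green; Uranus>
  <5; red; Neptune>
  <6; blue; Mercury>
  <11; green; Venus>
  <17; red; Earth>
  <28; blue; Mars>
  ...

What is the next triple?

First value — each term is the sum of the two before it: 1, 5, 6, 11, 17, 28 → 45.
Colour: repeats green → red → blue, so green, red, blue, green, red, blue → green.
Planet goes Uranus, Neptune, Mercury, Venus, Earth, Mars → Jupiter (runs through the planets Mercury→Neptune).
Combining the parts gives <45; green; Jupiter>.

<45; green; Jupiter>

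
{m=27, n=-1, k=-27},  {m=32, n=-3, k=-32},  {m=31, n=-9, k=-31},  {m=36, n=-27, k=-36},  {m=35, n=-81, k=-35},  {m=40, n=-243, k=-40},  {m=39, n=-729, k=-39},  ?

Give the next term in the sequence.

M goes 27, 32, 31, 36, 35, 40, 39 → 44 (alternating steps +5, −1, +5, −1, …).
For the n, ×3 each step: -1, -3, -9, -27, -81, -243, -729 → -2187.
K — always the negative of the m: -27, -32, -31, -36, -35, -40, -39 → -44.
Combining the parts gives {m=44, n=-2187, k=-44}.

{m=44, n=-2187, k=-44}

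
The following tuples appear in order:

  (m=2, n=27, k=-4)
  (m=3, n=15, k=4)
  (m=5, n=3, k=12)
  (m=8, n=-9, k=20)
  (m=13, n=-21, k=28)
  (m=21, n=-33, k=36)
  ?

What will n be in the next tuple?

N: −12 each step; 27, 15, 3, -9, -21, -33 → -45.

-45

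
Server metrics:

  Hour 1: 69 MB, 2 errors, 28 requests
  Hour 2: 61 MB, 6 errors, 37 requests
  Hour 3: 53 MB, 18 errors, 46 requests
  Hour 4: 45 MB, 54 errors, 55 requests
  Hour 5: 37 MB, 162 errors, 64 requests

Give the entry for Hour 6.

MB: −8 each step, so 69, 61, 53, 45, 37 → 29.
Errors goes 2, 6, 18, 54, 162 → 486 (×3 each step).
Requests: 28, 37, 46, 55, 64 → 73 (+9 each step).
Combining the parts gives 29 MB, 486 errors, 73 requests.

29 MB, 486 errors, 73 requests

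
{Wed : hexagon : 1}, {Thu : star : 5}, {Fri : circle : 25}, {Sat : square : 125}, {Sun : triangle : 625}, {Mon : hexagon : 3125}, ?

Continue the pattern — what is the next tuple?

For the day, runs through the weekdays Mon→Sun: Wed, Thu, Fri, Sat, Sun, Mon → Tue.
Shape: hexagon, star, circle, square, triangle, hexagon → star (repeats hexagon → star → circle → square → triangle).
Third slot goes 1, 5, 25, 125, 625, 3125 → 15625 (×5 each step).
Combining the parts gives {Tue : star : 15625}.

{Tue : star : 15625}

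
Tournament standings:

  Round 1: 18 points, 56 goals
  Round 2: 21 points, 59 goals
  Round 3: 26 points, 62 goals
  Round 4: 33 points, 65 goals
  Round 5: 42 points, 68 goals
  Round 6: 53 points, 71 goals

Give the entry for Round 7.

66 points, 74 goals

Points: differences are 3, 5, 7, … (increasing by 2 each time); 18, 21, 26, 33, 42, 53 → 66.
Goals: 56, 59, 62, 65, 68, 71 → 74 (+3 each step).
So the next row is 66 points, 74 goals.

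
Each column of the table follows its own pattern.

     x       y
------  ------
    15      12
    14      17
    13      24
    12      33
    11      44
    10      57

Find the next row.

Column x: −1 each step; 15, 14, 13, 12, 11, 10 → 9.
Column y: differences are 5, 7, 9, … (increasing by 2 each time); 12, 17, 24, 33, 44, 57 → 72.
Combining the parts gives 9  72.

9  72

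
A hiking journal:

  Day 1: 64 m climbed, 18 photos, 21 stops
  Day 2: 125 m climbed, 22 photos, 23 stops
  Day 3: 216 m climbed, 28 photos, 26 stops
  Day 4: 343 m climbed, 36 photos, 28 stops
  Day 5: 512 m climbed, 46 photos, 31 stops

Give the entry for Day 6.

729 m climbed, 58 photos, 33 stops

M climbed: perfect cubes: 4³, 5³, 6³, …, so 64, 125, 216, 343, 512 → 729.
Photos — differences are 4, 6, 8, … (increasing by 2 each time): 18, 22, 28, 36, 46 → 58.
Stops: alternating steps +2, +3, +2, +3, …; 21, 23, 26, 28, 31 → 33.
Putting it together: 729 m climbed, 58 photos, 33 stops.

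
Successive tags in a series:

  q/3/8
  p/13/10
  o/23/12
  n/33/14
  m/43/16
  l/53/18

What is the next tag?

k/63/20

Letter: q, p, o, n, m, l → k (letters move back 1 place in the alphabet).
Second component: +10 each step; 3, 13, 23, 33, 43, 53 → 63.
Third component: 8, 10, 12, 14, 16, 18 → 20 (+2 each step).
Putting it together: k/63/20.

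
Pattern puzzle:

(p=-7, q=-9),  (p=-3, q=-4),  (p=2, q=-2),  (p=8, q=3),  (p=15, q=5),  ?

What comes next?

P: differences are 4, 5, 6, … (increasing by 1 each time), so -7, -3, 2, 8, 15 → 23.
Q: -9, -4, -2, 3, 5 → 10 (alternating steps +5, +2, +5, +2, …).
Combining the parts gives (p=23, q=10).

(p=23, q=10)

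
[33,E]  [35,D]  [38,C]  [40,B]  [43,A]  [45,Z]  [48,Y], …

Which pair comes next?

First component: alternating steps +2, +3, +2, +3, …; 33, 35, 38, 40, 43, 45, 48 → 50.
Letter: E, D, C, B, A, Z, Y → X (letters move back 1 place in the alphabet, wrapping A→Z).
Combining the parts gives [50,X].

[50,X]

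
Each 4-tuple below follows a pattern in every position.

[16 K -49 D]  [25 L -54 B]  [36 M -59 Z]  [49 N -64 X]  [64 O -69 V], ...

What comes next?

First coordinate: 16, 25, 36, 49, 64 → 81 (perfect squares: 4², 5², 6², …).
First letter: letters move forward 1 place in the alphabet; K, L, M, N, O → P.
For the third coordinate, −5 each step: -49, -54, -59, -64, -69 → -74.
For the second letter, letters move back 2 places in the alphabet, wrapping A→Z: D, B, Z, X, V → T.
So the next 4-tuple is [81 P -74 T].

[81 P -74 T]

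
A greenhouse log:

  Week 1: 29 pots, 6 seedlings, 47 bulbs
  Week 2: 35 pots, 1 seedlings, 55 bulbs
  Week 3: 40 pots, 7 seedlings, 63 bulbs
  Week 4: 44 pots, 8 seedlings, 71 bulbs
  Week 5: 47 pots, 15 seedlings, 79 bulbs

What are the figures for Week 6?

49 pots, 23 seedlings, 87 bulbs

Pots goes 29, 35, 40, 44, 47 → 49 (differences are 6, 5, 4, … (decreasing by 1 each time)).
Seedlings: each term is the sum of the two before it, so 6, 1, 7, 8, 15 → 23.
Bulbs: 47, 55, 63, 71, 79 → 87 (+8 each step).
Putting it together: 49 pots, 23 seedlings, 87 bulbs.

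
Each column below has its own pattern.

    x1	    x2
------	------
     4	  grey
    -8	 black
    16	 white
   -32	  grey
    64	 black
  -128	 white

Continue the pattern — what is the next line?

Column x1: 4, -8, 16, -32, 64, -128 → 256 (×(-2) each step).
Column x2: repeats grey → black → white; grey, black, white, grey, black, white → grey.
So the next line is 256  grey.

256  grey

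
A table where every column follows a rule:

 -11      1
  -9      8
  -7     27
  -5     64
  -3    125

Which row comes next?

First component — +2 each step: -11, -9, -7, -5, -3 → -1.
Second component goes 1, 8, 27, 64, 125 → 216 (perfect cubes: 1³, 2³, 3³, …).
Putting it together: -1  216.

-1  216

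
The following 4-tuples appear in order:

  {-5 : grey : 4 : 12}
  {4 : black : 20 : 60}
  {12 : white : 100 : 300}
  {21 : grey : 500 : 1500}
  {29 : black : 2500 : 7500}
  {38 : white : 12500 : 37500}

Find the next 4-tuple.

For the first coordinate, alternating steps +9, +8, +9, +8, …: -5, 4, 12, 21, 29, 38 → 46.
Shade goes grey, black, white, grey, black, white → grey (repeats grey → black → white).
Third coordinate: ×5 each step; 4, 20, 100, 500, 2500, 12500 → 62500.
Fourth coordinate goes 12, 60, 300, 1500, 7500, 37500 → 187500 (always 3 × the third coordinate).
Combining the parts gives {46 : grey : 62500 : 187500}.

{46 : grey : 62500 : 187500}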